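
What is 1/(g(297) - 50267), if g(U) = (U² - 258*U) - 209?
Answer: -1/38893 ≈ -2.5712e-5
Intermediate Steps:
g(U) = -209 + U² - 258*U
1/(g(297) - 50267) = 1/((-209 + 297² - 258*297) - 50267) = 1/((-209 + 88209 - 76626) - 50267) = 1/(11374 - 50267) = 1/(-38893) = -1/38893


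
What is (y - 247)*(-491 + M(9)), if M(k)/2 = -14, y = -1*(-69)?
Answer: 92382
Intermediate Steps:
y = 69
M(k) = -28 (M(k) = 2*(-14) = -28)
(y - 247)*(-491 + M(9)) = (69 - 247)*(-491 - 28) = -178*(-519) = 92382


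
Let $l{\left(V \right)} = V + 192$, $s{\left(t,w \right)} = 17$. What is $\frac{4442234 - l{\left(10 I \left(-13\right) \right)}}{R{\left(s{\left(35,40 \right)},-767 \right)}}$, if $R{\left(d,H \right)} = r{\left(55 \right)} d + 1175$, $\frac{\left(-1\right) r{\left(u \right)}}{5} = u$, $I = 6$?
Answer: $- \frac{2221411}{1750} \approx -1269.4$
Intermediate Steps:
$r{\left(u \right)} = - 5 u$
$R{\left(d,H \right)} = 1175 - 275 d$ ($R{\left(d,H \right)} = \left(-5\right) 55 d + 1175 = - 275 d + 1175 = 1175 - 275 d$)
$l{\left(V \right)} = 192 + V$
$\frac{4442234 - l{\left(10 I \left(-13\right) \right)}}{R{\left(s{\left(35,40 \right)},-767 \right)}} = \frac{4442234 - \left(192 + 10 \cdot 6 \left(-13\right)\right)}{1175 - 4675} = \frac{4442234 - \left(192 + 60 \left(-13\right)\right)}{1175 - 4675} = \frac{4442234 - \left(192 - 780\right)}{-3500} = \left(4442234 - -588\right) \left(- \frac{1}{3500}\right) = \left(4442234 + 588\right) \left(- \frac{1}{3500}\right) = 4442822 \left(- \frac{1}{3500}\right) = - \frac{2221411}{1750}$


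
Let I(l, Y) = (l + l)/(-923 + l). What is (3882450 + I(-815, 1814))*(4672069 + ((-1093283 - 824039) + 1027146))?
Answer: 12759539187494445/869 ≈ 1.4683e+13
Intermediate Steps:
I(l, Y) = 2*l/(-923 + l) (I(l, Y) = (2*l)/(-923 + l) = 2*l/(-923 + l))
(3882450 + I(-815, 1814))*(4672069 + ((-1093283 - 824039) + 1027146)) = (3882450 + 2*(-815)/(-923 - 815))*(4672069 + ((-1093283 - 824039) + 1027146)) = (3882450 + 2*(-815)/(-1738))*(4672069 + (-1917322 + 1027146)) = (3882450 + 2*(-815)*(-1/1738))*(4672069 - 890176) = (3882450 + 815/869)*3781893 = (3373849865/869)*3781893 = 12759539187494445/869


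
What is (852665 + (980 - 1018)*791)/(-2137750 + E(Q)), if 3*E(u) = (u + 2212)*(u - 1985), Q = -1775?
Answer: -2467821/8056370 ≈ -0.30632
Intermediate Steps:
E(u) = (-1985 + u)*(2212 + u)/3 (E(u) = ((u + 2212)*(u - 1985))/3 = ((2212 + u)*(-1985 + u))/3 = ((-1985 + u)*(2212 + u))/3 = (-1985 + u)*(2212 + u)/3)
(852665 + (980 - 1018)*791)/(-2137750 + E(Q)) = (852665 + (980 - 1018)*791)/(-2137750 + (-4390820/3 + (⅓)*(-1775)² + (227/3)*(-1775))) = (852665 - 38*791)/(-2137750 + (-4390820/3 + (⅓)*3150625 - 402925/3)) = (852665 - 30058)/(-2137750 + (-4390820/3 + 3150625/3 - 402925/3)) = 822607/(-2137750 - 1643120/3) = 822607/(-8056370/3) = 822607*(-3/8056370) = -2467821/8056370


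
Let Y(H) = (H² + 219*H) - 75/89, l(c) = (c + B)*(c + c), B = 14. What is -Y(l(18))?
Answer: -140565813/89 ≈ -1.5794e+6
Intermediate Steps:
l(c) = 2*c*(14 + c) (l(c) = (c + 14)*(c + c) = (14 + c)*(2*c) = 2*c*(14 + c))
Y(H) = -75/89 + H² + 219*H (Y(H) = (H² + 219*H) - 75*1/89 = (H² + 219*H) - 75/89 = -75/89 + H² + 219*H)
-Y(l(18)) = -(-75/89 + (2*18*(14 + 18))² + 219*(2*18*(14 + 18))) = -(-75/89 + (2*18*32)² + 219*(2*18*32)) = -(-75/89 + 1152² + 219*1152) = -(-75/89 + 1327104 + 252288) = -1*140565813/89 = -140565813/89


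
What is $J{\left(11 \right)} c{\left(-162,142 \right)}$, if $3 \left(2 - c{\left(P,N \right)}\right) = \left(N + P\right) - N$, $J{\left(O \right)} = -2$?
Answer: $-112$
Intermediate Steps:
$c{\left(P,N \right)} = 2 - \frac{P}{3}$ ($c{\left(P,N \right)} = 2 - \frac{\left(N + P\right) - N}{3} = 2 - \frac{P}{3}$)
$J{\left(11 \right)} c{\left(-162,142 \right)} = - 2 \left(2 - -54\right) = - 2 \left(2 + 54\right) = \left(-2\right) 56 = -112$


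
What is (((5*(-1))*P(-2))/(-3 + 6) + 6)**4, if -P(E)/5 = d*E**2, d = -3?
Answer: 78074896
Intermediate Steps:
P(E) = 15*E**2 (P(E) = -(-15)*E**2 = 15*E**2)
(((5*(-1))*P(-2))/(-3 + 6) + 6)**4 = (((5*(-1))*(15*(-2)**2))/(-3 + 6) + 6)**4 = (-75*4/3 + 6)**4 = (-5*60*(1/3) + 6)**4 = (-300*1/3 + 6)**4 = (-100 + 6)**4 = (-94)**4 = 78074896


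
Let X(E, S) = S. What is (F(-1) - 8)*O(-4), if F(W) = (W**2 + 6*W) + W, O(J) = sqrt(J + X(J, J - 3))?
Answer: -14*I*sqrt(11) ≈ -46.433*I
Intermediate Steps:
O(J) = sqrt(-3 + 2*J) (O(J) = sqrt(J + (J - 3)) = sqrt(J + (-3 + J)) = sqrt(-3 + 2*J))
F(W) = W**2 + 7*W
(F(-1) - 8)*O(-4) = (-(7 - 1) - 8)*sqrt(-3 + 2*(-4)) = (-1*6 - 8)*sqrt(-3 - 8) = (-6 - 8)*sqrt(-11) = -14*I*sqrt(11)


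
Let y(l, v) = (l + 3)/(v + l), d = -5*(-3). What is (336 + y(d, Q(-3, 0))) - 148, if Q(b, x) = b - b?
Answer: 946/5 ≈ 189.20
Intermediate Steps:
d = 15
Q(b, x) = 0
y(l, v) = (3 + l)/(l + v)
(336 + y(d, Q(-3, 0))) - 148 = (336 + (3 + 15)/(15 + 0)) - 148 = (336 + 18/15) - 148 = (336 + (1/15)*18) - 148 = (336 + 6/5) - 148 = 1686/5 - 148 = 946/5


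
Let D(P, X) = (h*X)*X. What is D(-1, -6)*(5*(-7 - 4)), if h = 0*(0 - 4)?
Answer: 0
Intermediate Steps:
h = 0 (h = 0*(-4) = 0)
D(P, X) = 0 (D(P, X) = (0*X)*X = 0*X = 0)
D(-1, -6)*(5*(-7 - 4)) = 0*(5*(-7 - 4)) = 0*(5*(-11)) = 0*(-55) = 0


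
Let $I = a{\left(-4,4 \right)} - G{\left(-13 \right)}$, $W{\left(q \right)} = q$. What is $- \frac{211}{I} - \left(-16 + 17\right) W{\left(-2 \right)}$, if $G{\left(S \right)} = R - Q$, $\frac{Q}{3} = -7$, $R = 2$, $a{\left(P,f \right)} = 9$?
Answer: $\frac{239}{14} \approx 17.071$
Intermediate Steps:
$Q = -21$ ($Q = 3 \left(-7\right) = -21$)
$G{\left(S \right)} = 23$ ($G{\left(S \right)} = 2 - -21 = 2 + 21 = 23$)
$I = -14$ ($I = 9 - 23 = -14$)
$- \frac{211}{I} - \left(-16 + 17\right) W{\left(-2 \right)} = - \frac{211}{-14} - \left(-16 + 17\right) \left(-2\right) = \left(-211\right) \left(- \frac{1}{14}\right) - 1 \left(-2\right) = \frac{211}{14} - -2 = \frac{211}{14} + 2 = \frac{239}{14}$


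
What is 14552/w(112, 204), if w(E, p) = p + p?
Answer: 107/3 ≈ 35.667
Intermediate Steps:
w(E, p) = 2*p
14552/w(112, 204) = 14552/((2*204)) = 14552/408 = 14552*(1/408) = 107/3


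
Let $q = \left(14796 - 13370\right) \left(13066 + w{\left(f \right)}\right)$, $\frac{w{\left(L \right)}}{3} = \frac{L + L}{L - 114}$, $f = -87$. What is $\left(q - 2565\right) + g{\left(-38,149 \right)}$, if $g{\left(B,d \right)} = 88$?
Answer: $\frac{1248433937}{67} \approx 1.8633 \cdot 10^{7}$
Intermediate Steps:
$w{\left(L \right)} = \frac{6 L}{-114 + L}$ ($w{\left(L \right)} = 3 \frac{L + L}{L - 114} = 3 \frac{2 L}{-114 + L} = \frac{6 L}{-114 + L}$)
$q = \frac{1248599896}{67}$ ($q = \left(14796 - 13370\right) \left(13066 + 6 \left(-87\right) \frac{1}{-114 - 87}\right) = 1426 \left(13066 + 6 \left(-87\right) \frac{1}{-201}\right) = 1426 \left(13066 + 6 \left(-87\right) \left(- \frac{1}{201}\right)\right) = 1426 \left(13066 + \frac{174}{67}\right) = 1426 \cdot \frac{875596}{67} = \frac{1248599896}{67} \approx 1.8636 \cdot 10^{7}$)
$\left(q - 2565\right) + g{\left(-38,149 \right)} = \left(\frac{1248599896}{67} - 2565\right) + 88 = \frac{1248428041}{67} + 88 = \frac{1248433937}{67}$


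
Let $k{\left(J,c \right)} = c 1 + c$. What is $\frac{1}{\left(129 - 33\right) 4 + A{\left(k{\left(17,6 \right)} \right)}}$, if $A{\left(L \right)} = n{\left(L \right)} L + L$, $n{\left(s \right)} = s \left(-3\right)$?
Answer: $- \frac{1}{36} \approx -0.027778$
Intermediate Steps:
$n{\left(s \right)} = - 3 s$
$k{\left(J,c \right)} = 2 c$ ($k{\left(J,c \right)} = c + c = 2 c$)
$A{\left(L \right)} = L - 3 L^{2}$ ($A{\left(L \right)} = - 3 L L + L = - 3 L^{2} + L = L - 3 L^{2}$)
$\frac{1}{\left(129 - 33\right) 4 + A{\left(k{\left(17,6 \right)} \right)}} = \frac{1}{\left(129 - 33\right) 4 + 2 \cdot 6 \left(1 - 3 \cdot 2 \cdot 6\right)} = \frac{1}{96 \cdot 4 + 12 \left(1 - 36\right)} = \frac{1}{384 + 12 \left(1 - 36\right)} = \frac{1}{384 + 12 \left(-35\right)} = \frac{1}{384 - 420} = \frac{1}{-36} = - \frac{1}{36}$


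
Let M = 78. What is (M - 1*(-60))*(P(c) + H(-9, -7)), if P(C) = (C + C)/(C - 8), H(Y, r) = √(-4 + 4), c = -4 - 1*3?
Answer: 644/5 ≈ 128.80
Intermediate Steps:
c = -7 (c = -4 - 3 = -7)
H(Y, r) = 0 (H(Y, r) = √0 = 0)
P(C) = 2*C/(-8 + C) (P(C) = (2*C)/(-8 + C) = 2*C/(-8 + C))
(M - 1*(-60))*(P(c) + H(-9, -7)) = (78 - 1*(-60))*(2*(-7)/(-8 - 7) + 0) = (78 + 60)*(2*(-7)/(-15) + 0) = 138*(2*(-7)*(-1/15) + 0) = 138*(14/15 + 0) = 138*(14/15) = 644/5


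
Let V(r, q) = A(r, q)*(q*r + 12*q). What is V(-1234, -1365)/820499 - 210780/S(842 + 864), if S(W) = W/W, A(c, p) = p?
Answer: -175221640170/820499 ≈ -2.1356e+5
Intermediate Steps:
V(r, q) = q*(12*q + q*r) (V(r, q) = q*(q*r + 12*q) = q*(12*q + q*r))
S(W) = 1
V(-1234, -1365)/820499 - 210780/S(842 + 864) = ((-1365)²*(12 - 1234))/820499 - 210780/1 = (1863225*(-1222))*(1/820499) - 210780*1 = -2276860950*1/820499 - 210780 = -2276860950/820499 - 210780 = -175221640170/820499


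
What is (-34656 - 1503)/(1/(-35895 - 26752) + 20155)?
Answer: -755084291/420883428 ≈ -1.7940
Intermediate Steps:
(-34656 - 1503)/(1/(-35895 - 26752) + 20155) = -36159/(1/(-62647) + 20155) = -36159/(-1/62647 + 20155) = -36159/1262650284/62647 = -36159*62647/1262650284 = -755084291/420883428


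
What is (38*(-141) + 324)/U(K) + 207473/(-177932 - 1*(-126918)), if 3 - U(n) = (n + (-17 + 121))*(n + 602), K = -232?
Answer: -10083348175/2416176082 ≈ -4.1733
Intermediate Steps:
U(n) = 3 - (104 + n)*(602 + n) (U(n) = 3 - (n + (-17 + 121))*(n + 602) = 3 - (n + 104)*(602 + n) = 3 - (104 + n)*(602 + n))
(38*(-141) + 324)/U(K) + 207473/(-177932 - 1*(-126918)) = (38*(-141) + 324)/(-62605 - 1*(-232)² - 706*(-232)) + 207473/(-177932 - 1*(-126918)) = (-5358 + 324)/(-62605 - 1*53824 + 163792) + 207473/(-177932 + 126918) = -5034/(-62605 - 53824 + 163792) + 207473/(-51014) = -5034/47363 + 207473*(-1/51014) = -5034*1/47363 - 207473/51014 = -5034/47363 - 207473/51014 = -10083348175/2416176082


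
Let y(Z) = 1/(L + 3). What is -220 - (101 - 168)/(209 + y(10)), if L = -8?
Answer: -229345/1044 ≈ -219.68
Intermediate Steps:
y(Z) = -⅕ (y(Z) = 1/(-8 + 3) = 1/(-5) = -⅕)
-220 - (101 - 168)/(209 + y(10)) = -220 - (101 - 168)/(209 - ⅕) = -220 - (-67)/1044/5 = -220 - (-67)*5/1044 = -220 - 1*(-335/1044) = -220 + 335/1044 = -229345/1044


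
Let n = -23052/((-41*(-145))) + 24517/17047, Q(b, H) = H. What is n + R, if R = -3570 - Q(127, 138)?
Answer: -376032304699/101344415 ≈ -3710.4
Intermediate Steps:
R = -3708 (R = -3570 - 1*138 = -3570 - 138 = -3708)
n = -247213879/101344415 (n = -23052/5945 + 24517*(1/17047) = -23052*1/5945 + 24517/17047 = -23052/5945 + 24517/17047 = -247213879/101344415 ≈ -2.4393)
n + R = -247213879/101344415 - 3708 = -376032304699/101344415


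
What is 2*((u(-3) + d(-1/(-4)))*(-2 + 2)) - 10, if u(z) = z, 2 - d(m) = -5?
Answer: -10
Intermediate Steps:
d(m) = 7 (d(m) = 2 - 1*(-5) = 2 + 5 = 7)
2*((u(-3) + d(-1/(-4)))*(-2 + 2)) - 10 = 2*((-3 + 7)*(-2 + 2)) - 10 = 2*(4*0) - 10 = 2*0 - 10 = 0 - 10 = -10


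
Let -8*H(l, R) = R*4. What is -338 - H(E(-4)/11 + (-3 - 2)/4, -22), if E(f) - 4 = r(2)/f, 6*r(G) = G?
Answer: -349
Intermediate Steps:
r(G) = G/6
E(f) = 4 + 1/(3*f) (E(f) = 4 + ((1/6)*2)/f = 4 + 1/(3*f))
H(l, R) = -R/2 (H(l, R) = -R*4/8 = -R/2)
-338 - H(E(-4)/11 + (-3 - 2)/4, -22) = -338 - (-1)*(-22)/2 = -338 - 1*11 = -338 - 11 = -349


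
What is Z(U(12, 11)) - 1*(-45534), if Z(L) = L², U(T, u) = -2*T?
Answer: 46110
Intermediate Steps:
Z(U(12, 11)) - 1*(-45534) = (-2*12)² - 1*(-45534) = (-24)² + 45534 = 576 + 45534 = 46110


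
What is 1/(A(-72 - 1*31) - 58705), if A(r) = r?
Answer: -1/58808 ≈ -1.7004e-5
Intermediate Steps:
1/(A(-72 - 1*31) - 58705) = 1/((-72 - 1*31) - 58705) = 1/((-72 - 31) - 58705) = 1/(-103 - 58705) = 1/(-58808) = -1/58808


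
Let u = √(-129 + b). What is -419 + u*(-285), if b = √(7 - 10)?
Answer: -419 - 285*√(-129 + I*√3) ≈ -440.73 - 3237.1*I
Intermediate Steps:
b = I*√3 (b = √(-3) = I*√3 ≈ 1.732*I)
u = √(-129 + I*√3) ≈ 0.07625 + 11.358*I
-419 + u*(-285) = -419 + √(-129 + I*√3)*(-285) = -419 - 285*√(-129 + I*√3)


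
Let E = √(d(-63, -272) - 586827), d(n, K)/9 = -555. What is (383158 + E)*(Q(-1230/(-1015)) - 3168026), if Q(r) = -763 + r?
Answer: -246471717442518/203 - 1929791763*I*√1342/29 ≈ -1.2141e+12 - 2.4377e+9*I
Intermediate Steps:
d(n, K) = -4995 (d(n, K) = 9*(-555) = -4995)
E = 21*I*√1342 (E = √(-4995 - 586827) = √(-591822) = 21*I*√1342 ≈ 769.3*I)
(383158 + E)*(Q(-1230/(-1015)) - 3168026) = (383158 + 21*I*√1342)*((-763 - 1230/(-1015)) - 3168026) = (383158 + 21*I*√1342)*((-763 - 1230*(-1/1015)) - 3168026) = (383158 + 21*I*√1342)*((-763 + 246/203) - 3168026) = (383158 + 21*I*√1342)*(-154643/203 - 3168026) = (383158 + 21*I*√1342)*(-643263921/203) = -246471717442518/203 - 1929791763*I*√1342/29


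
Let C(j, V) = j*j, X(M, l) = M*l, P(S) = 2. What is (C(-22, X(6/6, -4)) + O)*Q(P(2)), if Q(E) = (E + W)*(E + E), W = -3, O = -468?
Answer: -64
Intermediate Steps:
C(j, V) = j²
Q(E) = 2*E*(-3 + E) (Q(E) = (E - 3)*(E + E) = (-3 + E)*(2*E) = 2*E*(-3 + E))
(C(-22, X(6/6, -4)) + O)*Q(P(2)) = ((-22)² - 468)*(2*2*(-3 + 2)) = (484 - 468)*(2*2*(-1)) = 16*(-4) = -64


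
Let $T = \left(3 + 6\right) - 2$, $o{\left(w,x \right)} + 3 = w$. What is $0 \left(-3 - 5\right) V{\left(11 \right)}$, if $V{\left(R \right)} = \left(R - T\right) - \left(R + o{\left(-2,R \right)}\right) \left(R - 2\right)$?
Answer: $0$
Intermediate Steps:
$o{\left(w,x \right)} = -3 + w$
$T = 7$ ($T = 9 - 2 = 7$)
$V{\left(R \right)} = -7 + R - \left(-5 + R\right) \left(-2 + R\right)$ ($V{\left(R \right)} = \left(R - 7\right) - \left(R - 5\right) \left(R - 2\right) = \left(R - 7\right) - \left(R - 5\right) \left(-2 + R\right) = \left(-7 + R\right) - \left(-5 + R\right) \left(-2 + R\right) = -7 + R - \left(-5 + R\right) \left(-2 + R\right)$)
$0 \left(-3 - 5\right) V{\left(11 \right)} = 0 \left(-3 - 5\right) \left(-17 - 11^{2} + 8 \cdot 11\right) = 0 \left(-8\right) \left(-17 - 121 + 88\right) = 0 \left(-17 - 121 + 88\right) = 0 \left(-50\right) = 0$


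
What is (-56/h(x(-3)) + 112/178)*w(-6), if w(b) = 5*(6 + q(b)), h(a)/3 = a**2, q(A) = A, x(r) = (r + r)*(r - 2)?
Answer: 0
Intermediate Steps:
x(r) = 2*r*(-2 + r) (x(r) = (2*r)*(-2 + r) = 2*r*(-2 + r))
h(a) = 3*a**2
w(b) = 30 + 5*b (w(b) = 5*(6 + b) = 30 + 5*b)
(-56/h(x(-3)) + 112/178)*w(-6) = (-56*1/(108*(-2 - 3)**2) + 112/178)*(30 + 5*(-6)) = (-56/(3*(2*(-3)*(-5))**2) + 112*(1/178))*(30 - 30) = (-56/(3*30**2) + 56/89)*0 = (-56/(3*900) + 56/89)*0 = (-56/2700 + 56/89)*0 = (-56*1/2700 + 56/89)*0 = (-14/675 + 56/89)*0 = (36554/60075)*0 = 0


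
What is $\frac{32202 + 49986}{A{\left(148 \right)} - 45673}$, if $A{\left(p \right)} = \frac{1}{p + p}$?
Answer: $- \frac{24327648}{13519207} \approx -1.7995$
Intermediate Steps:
$A{\left(p \right)} = \frac{1}{2 p}$
$\frac{32202 + 49986}{A{\left(148 \right)} - 45673} = \frac{32202 + 49986}{\frac{1}{2 \cdot 148} - 45673} = \frac{82188}{\frac{1}{2} \cdot \frac{1}{148} - 45673} = \frac{82188}{\frac{1}{296} - 45673} = \frac{82188}{- \frac{13519207}{296}} = 82188 \left(- \frac{296}{13519207}\right) = - \frac{24327648}{13519207}$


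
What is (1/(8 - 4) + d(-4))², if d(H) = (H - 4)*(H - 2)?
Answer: 37249/16 ≈ 2328.1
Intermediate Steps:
d(H) = (-4 + H)*(-2 + H)
(1/(8 - 4) + d(-4))² = (1/(8 - 4) + (8 + (-4)² - 6*(-4)))² = (1/4 + (8 + 16 + 24))² = (¼ + 48)² = (193/4)² = 37249/16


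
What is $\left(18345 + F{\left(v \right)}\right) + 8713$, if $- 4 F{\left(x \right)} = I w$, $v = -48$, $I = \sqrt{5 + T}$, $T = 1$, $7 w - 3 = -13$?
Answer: $27058 + \frac{5 \sqrt{6}}{14} \approx 27059.0$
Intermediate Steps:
$w = - \frac{10}{7}$ ($w = \frac{3}{7} + \frac{1}{7} \left(-13\right) = \frac{3}{7} - \frac{13}{7} = - \frac{10}{7} \approx -1.4286$)
$I = \sqrt{6}$ ($I = \sqrt{5 + 1} = \sqrt{6} \approx 2.4495$)
$F{\left(x \right)} = \frac{5 \sqrt{6}}{14}$ ($F{\left(x \right)} = - \frac{\sqrt{6} \left(- \frac{10}{7}\right)}{4} = - \frac{\left(- \frac{10}{7}\right) \sqrt{6}}{4} = \frac{5 \sqrt{6}}{14}$)
$\left(18345 + F{\left(v \right)}\right) + 8713 = \left(18345 + \frac{5 \sqrt{6}}{14}\right) + 8713 = 27058 + \frac{5 \sqrt{6}}{14}$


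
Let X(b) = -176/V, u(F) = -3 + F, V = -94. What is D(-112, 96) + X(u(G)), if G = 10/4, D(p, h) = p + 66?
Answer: -2074/47 ≈ -44.128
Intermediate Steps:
D(p, h) = 66 + p
G = 5/2 (G = 10*(1/4) = 5/2 ≈ 2.5000)
X(b) = 88/47 (X(b) = -176/(-94) = -176*(-1/94) = 88/47)
D(-112, 96) + X(u(G)) = (66 - 112) + 88/47 = -46 + 88/47 = -2074/47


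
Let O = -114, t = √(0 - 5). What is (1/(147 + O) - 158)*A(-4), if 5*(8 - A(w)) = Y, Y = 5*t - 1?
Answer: -213733/165 + 5213*I*√5/33 ≈ -1295.4 + 353.23*I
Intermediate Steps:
t = I*√5 (t = √(-5) = I*√5 ≈ 2.2361*I)
Y = -1 + 5*I*√5 (Y = 5*(I*√5) - 1 = 5*I*√5 - 1 = -1 + 5*I*√5 ≈ -1.0 + 11.18*I)
A(w) = 41/5 - I*√5 (A(w) = 8 - (-1 + 5*I*√5)/5 = 8 + (⅕ - I*√5) = 41/5 - I*√5)
(1/(147 + O) - 158)*A(-4) = (1/(147 - 114) - 158)*(41/5 - I*√5) = (1/33 - 158)*(41/5 - I*√5) = -5213*(41/5 - I*√5)/33 = -213733/165 + 5213*I*√5/33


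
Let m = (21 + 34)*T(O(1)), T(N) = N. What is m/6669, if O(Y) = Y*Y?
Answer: 55/6669 ≈ 0.0082471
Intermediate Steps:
O(Y) = Y²
m = 55 (m = (21 + 34)*1² = 55*1 = 55)
m/6669 = 55/6669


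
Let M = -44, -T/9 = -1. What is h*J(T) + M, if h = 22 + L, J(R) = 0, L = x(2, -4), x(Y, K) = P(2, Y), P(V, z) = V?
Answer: -44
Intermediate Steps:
T = 9 (T = -9*(-1) = 9)
x(Y, K) = 2
L = 2
h = 24 (h = 22 + 2 = 24)
h*J(T) + M = 24*0 - 44 = 0 - 44 = -44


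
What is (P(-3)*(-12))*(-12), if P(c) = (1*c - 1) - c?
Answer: -144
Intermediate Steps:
P(c) = -1 (P(c) = (c - 1) - c = (-1 + c) - c = -1)
(P(-3)*(-12))*(-12) = -1*(-12)*(-12) = 12*(-12) = -144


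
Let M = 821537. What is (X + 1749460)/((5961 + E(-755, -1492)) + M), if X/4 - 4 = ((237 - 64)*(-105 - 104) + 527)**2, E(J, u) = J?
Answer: 1693245692/275581 ≈ 6144.3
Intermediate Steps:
X = 5077987616 (X = 16 + 4*((237 - 64)*(-105 - 104) + 527)**2 = 16 + 4*(173*(-209) + 527)**2 = 16 + 4*(-36157 + 527)**2 = 16 + 4*(-35630)**2 = 16 + 4*1269496900 = 16 + 5077987600 = 5077987616)
(X + 1749460)/((5961 + E(-755, -1492)) + M) = (5077987616 + 1749460)/((5961 - 755) + 821537) = 5079737076/(5206 + 821537) = 5079737076/826743 = 5079737076*(1/826743) = 1693245692/275581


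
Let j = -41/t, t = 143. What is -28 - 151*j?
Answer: 2187/143 ≈ 15.294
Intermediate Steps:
j = -41/143 ≈ -0.28671
-28 - 151*j = -28 - 151*(-41/143) = -28 + 6191/143 = 2187/143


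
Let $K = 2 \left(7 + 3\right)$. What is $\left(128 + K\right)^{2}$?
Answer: $21904$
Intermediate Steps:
$K = 20$ ($K = 2 \cdot 10 = 20$)
$\left(128 + K\right)^{2} = \left(128 + 20\right)^{2} = 148^{2} = 21904$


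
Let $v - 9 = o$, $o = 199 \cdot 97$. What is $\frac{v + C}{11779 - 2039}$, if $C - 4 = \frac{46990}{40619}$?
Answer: $\frac{392321797}{197814530} \approx 1.9833$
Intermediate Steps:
$C = \frac{209466}{40619}$ ($C = 4 + \frac{46990}{40619} = \frac{209466}{40619} \approx 5.1568$)
$o = 19303$
$v = 19312$ ($v = 9 + 19303 = 19312$)
$\frac{v + C}{11779 - 2039} = \frac{19312 + \frac{209466}{40619}}{11779 - 2039} = \frac{784643594}{40619 \cdot 9740} = \frac{784643594}{40619} \cdot \frac{1}{9740} = \frac{392321797}{197814530}$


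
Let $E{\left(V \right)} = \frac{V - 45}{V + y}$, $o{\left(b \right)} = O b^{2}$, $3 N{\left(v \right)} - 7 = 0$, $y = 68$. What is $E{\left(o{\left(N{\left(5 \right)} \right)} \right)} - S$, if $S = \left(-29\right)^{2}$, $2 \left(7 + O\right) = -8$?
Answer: $- \frac{62337}{73} \approx -853.93$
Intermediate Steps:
$N{\left(v \right)} = \frac{7}{3}$ ($N{\left(v \right)} = \frac{7}{3} + \frac{1}{3} \cdot 0 = \frac{7}{3} + 0 = \frac{7}{3}$)
$O = -11$ ($O = -7 + \frac{1}{2} \left(-8\right) = -7 - 4 = -11$)
$o{\left(b \right)} = - 11 b^{2}$
$E{\left(V \right)} = \frac{-45 + V}{68 + V}$ ($E{\left(V \right)} = \frac{V - 45}{V + 68} = \frac{-45 + V}{68 + V}$)
$S = 841$
$E{\left(o{\left(N{\left(5 \right)} \right)} \right)} - S = \frac{-45 - 11 \left(\frac{7}{3}\right)^{2}}{68 - 11 \left(\frac{7}{3}\right)^{2}} - 841 = \frac{-45 - \frac{539}{9}}{68 - \frac{539}{9}} - 841 = \frac{1}{\frac{73}{9}} \left(- \frac{944}{9}\right) - 841 = \frac{9}{73} \left(- \frac{944}{9}\right) - 841 = - \frac{944}{73} - 841 = - \frac{62337}{73}$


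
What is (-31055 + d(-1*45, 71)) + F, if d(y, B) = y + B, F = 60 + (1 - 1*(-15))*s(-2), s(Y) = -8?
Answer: -31097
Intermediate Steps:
F = -68 (F = 60 + (1 - 1*(-15))*(-8) = 60 + (1 + 15)*(-8) = 60 + 16*(-8) = 60 - 128 = -68)
d(y, B) = B + y
(-31055 + d(-1*45, 71)) + F = (-31055 + (71 - 1*45)) - 68 = (-31055 + (71 - 45)) - 68 = (-31055 + 26) - 68 = -31029 - 68 = -31097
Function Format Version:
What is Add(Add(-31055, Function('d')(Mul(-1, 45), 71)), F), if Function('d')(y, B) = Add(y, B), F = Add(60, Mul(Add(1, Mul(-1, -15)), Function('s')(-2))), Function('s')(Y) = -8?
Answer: -31097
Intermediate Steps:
F = -68 (F = Add(60, Mul(Add(1, Mul(-1, -15)), -8)) = Add(60, Mul(Add(1, 15), -8)) = Add(60, Mul(16, -8)) = Add(60, -128) = -68)
Function('d')(y, B) = Add(B, y)
Add(Add(-31055, Function('d')(Mul(-1, 45), 71)), F) = Add(Add(-31055, Add(71, Mul(-1, 45))), -68) = Add(Add(-31055, Add(71, -45)), -68) = Add(Add(-31055, 26), -68) = Add(-31029, -68) = -31097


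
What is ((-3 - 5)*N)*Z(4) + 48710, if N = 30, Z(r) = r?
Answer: 47750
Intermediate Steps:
((-3 - 5)*N)*Z(4) + 48710 = ((-3 - 5)*30)*4 + 48710 = -8*30*4 + 48710 = -240*4 + 48710 = -960 + 48710 = 47750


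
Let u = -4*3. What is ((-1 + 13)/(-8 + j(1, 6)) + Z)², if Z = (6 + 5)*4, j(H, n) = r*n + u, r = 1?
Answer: 91204/49 ≈ 1861.3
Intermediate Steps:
u = -12
j(H, n) = -12 + n (j(H, n) = 1*n - 12 = n - 12 = -12 + n)
Z = 44 (Z = 11*4 = 44)
((-1 + 13)/(-8 + j(1, 6)) + Z)² = ((-1 + 13)/(-8 + (-12 + 6)) + 44)² = (12/(-8 - 6) + 44)² = (12/(-14) + 44)² = (12*(-1/14) + 44)² = (-6/7 + 44)² = (302/7)² = 91204/49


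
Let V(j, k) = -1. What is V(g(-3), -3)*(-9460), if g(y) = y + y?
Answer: 9460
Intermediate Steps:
g(y) = 2*y
V(g(-3), -3)*(-9460) = -1*(-9460) = 9460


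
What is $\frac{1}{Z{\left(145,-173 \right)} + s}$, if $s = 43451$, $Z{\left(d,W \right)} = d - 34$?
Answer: $\frac{1}{43562} \approx 2.2956 \cdot 10^{-5}$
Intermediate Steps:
$Z{\left(d,W \right)} = -34 + d$
$\frac{1}{Z{\left(145,-173 \right)} + s} = \frac{1}{\left(-34 + 145\right) + 43451} = \frac{1}{111 + 43451} = \frac{1}{43562}$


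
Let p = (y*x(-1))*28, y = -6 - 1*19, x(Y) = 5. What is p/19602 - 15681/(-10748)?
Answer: 134880481/105341148 ≈ 1.2804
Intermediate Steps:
y = -25 (y = -6 - 19 = -25)
p = -3500 (p = -25*5*28 = -125*28 = -3500)
p/19602 - 15681/(-10748) = -3500/19602 - 15681/(-10748) = -3500*1/19602 - 15681*(-1/10748) = -1750/9801 + 15681/10748 = 134880481/105341148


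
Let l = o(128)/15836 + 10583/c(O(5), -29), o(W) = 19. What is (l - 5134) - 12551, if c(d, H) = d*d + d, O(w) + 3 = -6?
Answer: -4999175441/285048 ≈ -17538.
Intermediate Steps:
O(w) = -9 (O(w) = -3 - 6 = -9)
c(d, H) = d + d**2 (c(d, H) = d**2 + d = d + d**2)
l = 41898439/285048 (l = 19/15836 + 10583/((-9*(1 - 9))) = 19*(1/15836) + 10583/((-9*(-8))) = 19/15836 + 10583/72 = 41898439/285048 ≈ 146.99)
(l - 5134) - 12551 = (41898439/285048 - 5134) - 12551 = -1421537993/285048 - 12551 = -4999175441/285048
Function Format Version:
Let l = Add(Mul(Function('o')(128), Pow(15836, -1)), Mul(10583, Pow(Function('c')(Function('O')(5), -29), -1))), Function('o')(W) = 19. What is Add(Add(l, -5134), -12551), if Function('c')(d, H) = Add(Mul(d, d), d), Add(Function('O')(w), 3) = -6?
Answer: Rational(-4999175441, 285048) ≈ -17538.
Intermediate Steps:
Function('O')(w) = -9 (Function('O')(w) = Add(-3, -6) = -9)
Function('c')(d, H) = Add(d, Pow(d, 2)) (Function('c')(d, H) = Add(Pow(d, 2), d) = Add(d, Pow(d, 2)))
l = Rational(41898439, 285048) (l = Add(Mul(19, Pow(15836, -1)), Mul(10583, Pow(Mul(-9, Add(1, -9)), -1))) = Add(Mul(19, Rational(1, 15836)), Mul(10583, Pow(Mul(-9, -8), -1))) = Add(Rational(19, 15836), Mul(10583, Pow(72, -1))) = Add(Rational(19, 15836), Mul(10583, Rational(1, 72))) = Add(Rational(19, 15836), Rational(10583, 72)) = Rational(41898439, 285048) ≈ 146.99)
Add(Add(l, -5134), -12551) = Add(Add(Rational(41898439, 285048), -5134), -12551) = Add(Rational(-1421537993, 285048), -12551) = Rational(-4999175441, 285048)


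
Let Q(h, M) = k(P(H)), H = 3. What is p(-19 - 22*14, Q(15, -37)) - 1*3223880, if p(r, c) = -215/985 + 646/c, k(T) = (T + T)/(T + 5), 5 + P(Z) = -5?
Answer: -1270145175/394 ≈ -3.2237e+6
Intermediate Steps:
P(Z) = -10 (P(Z) = -5 - 5 = -10)
k(T) = 2*T/(5 + T) (k(T) = (2*T)/(5 + T) = 2*T/(5 + T))
Q(h, M) = 4 (Q(h, M) = 2*(-10)/(5 - 10) = 2*(-10)/(-5) = 2*(-10)*(-1/5) = 4)
p(r, c) = -43/197 + 646/c (p(r, c) = -215*1/985 + 646/c = -43/197 + 646/c)
p(-19 - 22*14, Q(15, -37)) - 1*3223880 = (-43/197 + 646/4) - 1*3223880 = (-43/197 + 646*(1/4)) - 3223880 = (-43/197 + 323/2) - 3223880 = 63545/394 - 3223880 = -1270145175/394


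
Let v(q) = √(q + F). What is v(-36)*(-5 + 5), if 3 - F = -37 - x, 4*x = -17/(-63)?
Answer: 0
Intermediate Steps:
x = 17/252 (x = (-17/(-63))/4 = (-17*(-1/63))/4 = (¼)*(17/63) = 17/252 ≈ 0.067460)
F = 10097/252 (F = 3 - (-37 - 1*17/252) = 3 - (-37 - 17/252) = 3 - 1*(-9341/252) = 3 + 9341/252 = 10097/252 ≈ 40.067)
v(q) = √(10097/252 + q) (v(q) = √(q + 10097/252) = √(10097/252 + q))
v(-36)*(-5 + 5) = (√(70679 + 1764*(-36))/42)*(-5 + 5) = (√(70679 - 63504)/42)*0 = (√7175/42)*0 = ((5*√287)/42)*0 = (5*√287/42)*0 = 0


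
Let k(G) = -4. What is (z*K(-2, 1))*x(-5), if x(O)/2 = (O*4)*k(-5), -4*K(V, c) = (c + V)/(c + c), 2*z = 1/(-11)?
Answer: -10/11 ≈ -0.90909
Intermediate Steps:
z = -1/22 (z = (½)/(-11) = (½)*(-1/11) = -1/22 ≈ -0.045455)
K(V, c) = -(V + c)/(8*c) (K(V, c) = -(c + V)/(4*(c + c)) = -(V + c)/(4*(2*c)) = -(V + c)*1/(2*c)/4 = -(V + c)/(8*c))
x(O) = -32*O (x(O) = 2*((O*4)*(-4)) = 2*((4*O)*(-4)) = 2*(-16*O) = -32*O)
(z*K(-2, 1))*x(-5) = (-(-1*(-2) - 1*1)/(176*1))*(-32*(-5)) = -(2 - 1)/176*160 = -1/176*160 = -10/11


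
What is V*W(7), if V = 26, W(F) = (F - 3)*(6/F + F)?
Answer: 5720/7 ≈ 817.14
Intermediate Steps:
W(F) = (-3 + F)*(F + 6/F)
V*W(7) = 26*(6 + 7² - 18/7 - 3*7) = 26*(6 + 49 - 18*⅐ - 21) = 26*(6 + 49 - 18/7 - 21) = 26*(220/7) = 5720/7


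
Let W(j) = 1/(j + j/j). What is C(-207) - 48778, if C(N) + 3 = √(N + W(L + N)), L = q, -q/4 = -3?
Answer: -48781 + I*√7790846/194 ≈ -48781.0 + 14.388*I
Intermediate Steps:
q = 12 (q = -4*(-3) = 12)
L = 12
W(j) = 1/(1 + j) (W(j) = 1/(j + 1) = 1/(1 + j))
C(N) = -3 + √(N + 1/(13 + N)) (C(N) = -3 + √(N + 1/(1 + (12 + N))) = -3 + √(N + 1/(13 + N)))
C(-207) - 48778 = (-3 + √((1 - 207*(13 - 207))/(13 - 207))) - 48778 = (-3 + √((1 - 207*(-194))/(-194))) - 48778 = (-3 + √(-(1 + 40158)/194)) - 48778 = (-3 + √(-1/194*40159)) - 48778 = (-3 + √(-40159/194)) - 48778 = (-3 + I*√7790846/194) - 48778 = -48781 + I*√7790846/194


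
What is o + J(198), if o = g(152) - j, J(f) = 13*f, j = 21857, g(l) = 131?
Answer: -19152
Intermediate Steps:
o = -21726 (o = 131 - 1*21857 = 131 - 21857 = -21726)
o + J(198) = -21726 + 13*198 = -21726 + 2574 = -19152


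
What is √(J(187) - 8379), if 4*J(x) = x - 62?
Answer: I*√33391/2 ≈ 91.366*I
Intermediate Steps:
J(x) = -31/2 + x/4 (J(x) = (x - 62)/4 = (-62 + x)/4 = -31/2 + x/4)
√(J(187) - 8379) = √((-31/2 + (¼)*187) - 8379) = √((-31/2 + 187/4) - 8379) = √(125/4 - 8379) = √(-33391/4) = I*√33391/2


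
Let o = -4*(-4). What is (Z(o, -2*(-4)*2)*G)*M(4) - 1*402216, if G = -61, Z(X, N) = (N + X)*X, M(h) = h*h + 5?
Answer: -1058088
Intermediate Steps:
M(h) = 5 + h**2 (M(h) = h**2 + 5 = 5 + h**2)
o = 16
Z(X, N) = X*(N + X)
(Z(o, -2*(-4)*2)*G)*M(4) - 1*402216 = ((16*(-2*(-4)*2 + 16))*(-61))*(5 + 4**2) - 1*402216 = ((16*(8*2 + 16))*(-61))*(5 + 16) - 402216 = ((16*(16 + 16))*(-61))*21 - 402216 = ((16*32)*(-61))*21 - 402216 = (512*(-61))*21 - 402216 = -31232*21 - 402216 = -655872 - 402216 = -1058088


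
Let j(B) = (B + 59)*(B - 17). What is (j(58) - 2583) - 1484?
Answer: 730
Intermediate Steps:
j(B) = (-17 + B)*(59 + B) (j(B) = (59 + B)*(-17 + B) = (-17 + B)*(59 + B))
(j(58) - 2583) - 1484 = ((-1003 + 58² + 42*58) - 2583) - 1484 = ((-1003 + 3364 + 2436) - 2583) - 1484 = (4797 - 2583) - 1484 = 2214 - 1484 = 730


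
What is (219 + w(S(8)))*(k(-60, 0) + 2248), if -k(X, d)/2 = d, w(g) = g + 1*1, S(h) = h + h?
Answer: 530528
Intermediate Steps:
S(h) = 2*h
w(g) = 1 + g (w(g) = g + 1 = 1 + g)
k(X, d) = -2*d
(219 + w(S(8)))*(k(-60, 0) + 2248) = (219 + (1 + 2*8))*(-2*0 + 2248) = (219 + (1 + 16))*(0 + 2248) = (219 + 17)*2248 = 236*2248 = 530528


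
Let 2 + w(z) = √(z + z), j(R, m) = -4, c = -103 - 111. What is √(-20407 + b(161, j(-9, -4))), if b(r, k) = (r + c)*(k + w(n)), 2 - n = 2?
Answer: I*√20089 ≈ 141.74*I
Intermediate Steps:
c = -214
n = 0 (n = 2 - 1*2 = 2 - 2 = 0)
w(z) = -2 + √2*√z (w(z) = -2 + √(z + z) = -2 + √(2*z) = -2 + √2*√z)
b(r, k) = (-214 + r)*(-2 + k) (b(r, k) = (r - 214)*(k + (-2 + √2*√0)) = (-214 + r)*(k + (-2 + √2*0)) = (-214 + r)*(k + (-2 + 0)) = (-214 + r)*(k - 2) = (-214 + r)*(-2 + k))
√(-20407 + b(161, j(-9, -4))) = √(-20407 + (428 - 214*(-4) - 2*161 - 4*161)) = √(-20407 + (428 + 856 - 322 - 644)) = √(-20407 + 318) = √(-20089) = I*√20089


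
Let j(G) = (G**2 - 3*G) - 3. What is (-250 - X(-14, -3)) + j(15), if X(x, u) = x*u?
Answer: -115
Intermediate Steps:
X(x, u) = u*x
j(G) = -3 + G**2 - 3*G
(-250 - X(-14, -3)) + j(15) = (-250 - (-3)*(-14)) + (-3 + 15**2 - 3*15) = (-250 - 1*42) + (-3 + 225 - 45) = (-250 - 42) + 177 = -292 + 177 = -115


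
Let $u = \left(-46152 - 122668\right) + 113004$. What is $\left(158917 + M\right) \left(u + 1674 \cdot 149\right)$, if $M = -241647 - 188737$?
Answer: $-52558725870$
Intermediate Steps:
$M = -430384$ ($M = -241647 - 188737 = -430384$)
$u = -55816$ ($u = -168820 + 113004 = -55816$)
$\left(158917 + M\right) \left(u + 1674 \cdot 149\right) = \left(158917 - 430384\right) \left(-55816 + 1674 \cdot 149\right) = - 271467 \left(-55816 + 249426\right) = \left(-271467\right) 193610 = -52558725870$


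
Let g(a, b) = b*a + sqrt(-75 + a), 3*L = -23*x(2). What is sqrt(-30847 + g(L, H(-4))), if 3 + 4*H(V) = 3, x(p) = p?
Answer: sqrt(-277623 + 3*I*sqrt(813))/3 ≈ 0.027057 + 175.63*I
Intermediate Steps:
H(V) = 0 (H(V) = -3/4 + (1/4)*3 = -3/4 + 3/4 = 0)
L = -46/3 (L = (-23*2)/3 = (1/3)*(-46) = -46/3 ≈ -15.333)
g(a, b) = sqrt(-75 + a) + a*b (g(a, b) = a*b + sqrt(-75 + a) = sqrt(-75 + a) + a*b)
sqrt(-30847 + g(L, H(-4))) = sqrt(-30847 + (sqrt(-75 - 46/3) - 46/3*0)) = sqrt(-30847 + (sqrt(-271/3) + 0)) = sqrt(-30847 + (I*sqrt(813)/3 + 0)) = sqrt(-30847 + I*sqrt(813)/3)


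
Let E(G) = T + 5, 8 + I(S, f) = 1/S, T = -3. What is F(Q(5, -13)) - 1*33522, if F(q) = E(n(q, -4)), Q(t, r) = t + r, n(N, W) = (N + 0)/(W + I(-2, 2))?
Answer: -33520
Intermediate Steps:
I(S, f) = -8 + 1/S
n(N, W) = N/(-17/2 + W) (n(N, W) = (N + 0)/(W + (-8 + 1/(-2))) = N/(W + (-8 - ½)) = N/(W - 17/2) = N/(-17/2 + W))
E(G) = 2 (E(G) = -3 + 5 = 2)
Q(t, r) = r + t
F(q) = 2
F(Q(5, -13)) - 1*33522 = 2 - 1*33522 = 2 - 33522 = -33520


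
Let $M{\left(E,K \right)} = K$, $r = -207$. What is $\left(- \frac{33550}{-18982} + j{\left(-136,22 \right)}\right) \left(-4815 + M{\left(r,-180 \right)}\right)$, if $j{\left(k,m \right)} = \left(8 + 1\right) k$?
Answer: $\frac{57943043955}{9491} \approx 6.105 \cdot 10^{6}$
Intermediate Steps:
$j{\left(k,m \right)} = 9 k$
$\left(- \frac{33550}{-18982} + j{\left(-136,22 \right)}\right) \left(-4815 + M{\left(r,-180 \right)}\right) = \left(- \frac{33550}{-18982} + 9 \left(-136\right)\right) \left(-4815 - 180\right) = \left(\left(-33550\right) \left(- \frac{1}{18982}\right) - 1224\right) \left(-4995\right) = \left(\frac{16775}{9491} - 1224\right) \left(-4995\right) = \left(- \frac{11600209}{9491}\right) \left(-4995\right) = \frac{57943043955}{9491}$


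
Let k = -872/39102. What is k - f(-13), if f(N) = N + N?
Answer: 507890/19551 ≈ 25.978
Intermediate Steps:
f(N) = 2*N
k = -436/19551 (k = -872*1/39102 = -436/19551 ≈ -0.022301)
k - f(-13) = -436/19551 - 2*(-13) = -436/19551 - 1*(-26) = -436/19551 + 26 = 507890/19551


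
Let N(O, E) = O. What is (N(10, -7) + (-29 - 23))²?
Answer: 1764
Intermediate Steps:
(N(10, -7) + (-29 - 23))² = (10 + (-29 - 23))² = (10 - 52)² = (-42)² = 1764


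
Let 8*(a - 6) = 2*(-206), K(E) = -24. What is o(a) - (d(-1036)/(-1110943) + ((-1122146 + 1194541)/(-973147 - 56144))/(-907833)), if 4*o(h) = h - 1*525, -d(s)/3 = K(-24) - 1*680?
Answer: -1184447384919858593881/8304737404452464232 ≈ -142.62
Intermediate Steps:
d(s) = 2112 (d(s) = -3*(-24 - 1*680) = -3*(-24 - 680) = -3*(-704) = 2112)
a = -91/2 (a = 6 + (2*(-206))/8 = 6 + (1/8)*(-412) = 6 - 103/2 = -91/2 ≈ -45.500)
o(h) = -525/4 + h/4 (o(h) = (h - 1*525)/4 = (h - 525)/4 = (-525 + h)/4 = -525/4 + h/4)
o(a) - (d(-1036)/(-1110943) + ((-1122146 + 1194541)/(-973147 - 56144))/(-907833)) = (-525/4 + (1/4)*(-91/2)) - (2112/(-1110943) + ((-1122146 + 1194541)/(-973147 - 56144))/(-907833)) = (-525/4 - 91/8) - (2112*(-1/1110943) + (72395/(-1029291))*(-1/907833)) = -1141/8 - (-2112/1110943 + (72395*(-1/1029291))*(-1/907833)) = -1141/8 - (-2112/1110943 - 72395/1029291*(-1/907833)) = -1141/8 - (-2112/1110943 + 72395/934424336403) = -1141/8 - 1*(-1973423771764651/1038092175556558029) = -1141/8 + 1973423771764651/1038092175556558029 = -1184447384919858593881/8304737404452464232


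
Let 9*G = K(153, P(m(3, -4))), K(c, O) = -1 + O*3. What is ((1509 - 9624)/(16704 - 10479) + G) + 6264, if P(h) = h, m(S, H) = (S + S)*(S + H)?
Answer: 23383286/3735 ≈ 6260.6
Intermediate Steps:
m(S, H) = 2*S*(H + S) (m(S, H) = (2*S)*(H + S) = 2*S*(H + S))
K(c, O) = -1 + 3*O
G = -19/9 (G = (-1 + 3*(2*3*(-4 + 3)))/9 = (-1 + 3*(2*3*(-1)))/9 = (-1 + 3*(-6))/9 = (-1 - 18)/9 = (1/9)*(-19) = -19/9 ≈ -2.1111)
((1509 - 9624)/(16704 - 10479) + G) + 6264 = ((1509 - 9624)/(16704 - 10479) - 19/9) + 6264 = (-8115/6225 - 19/9) + 6264 = (-8115*1/6225 - 19/9) + 6264 = (-541/415 - 19/9) + 6264 = -12754/3735 + 6264 = 23383286/3735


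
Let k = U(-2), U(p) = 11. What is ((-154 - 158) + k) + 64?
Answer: -237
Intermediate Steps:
k = 11
((-154 - 158) + k) + 64 = ((-154 - 158) + 11) + 64 = (-312 + 11) + 64 = -301 + 64 = -237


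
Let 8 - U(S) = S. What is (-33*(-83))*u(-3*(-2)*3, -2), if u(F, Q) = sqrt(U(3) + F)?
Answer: 2739*sqrt(23) ≈ 13136.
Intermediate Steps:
U(S) = 8 - S
u(F, Q) = sqrt(5 + F) (u(F, Q) = sqrt((8 - 1*3) + F) = sqrt((8 - 3) + F) = sqrt(5 + F))
(-33*(-83))*u(-3*(-2)*3, -2) = (-33*(-83))*sqrt(5 - 3*(-2)*3) = 2739*sqrt(5 + 6*3) = 2739*sqrt(5 + 18) = 2739*sqrt(23)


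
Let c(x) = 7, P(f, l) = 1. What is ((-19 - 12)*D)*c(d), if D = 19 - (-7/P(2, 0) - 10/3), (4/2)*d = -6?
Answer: -19096/3 ≈ -6365.3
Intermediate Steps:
d = -3 (d = (½)*(-6) = -3)
D = 88/3 (D = 19 - (-7/1 - 10/3) = 19 - (-7*1 - 10*⅓) = 19 - (-7 - 10/3) = 19 - 1*(-31/3) = 19 + 31/3 = 88/3 ≈ 29.333)
((-19 - 12)*D)*c(d) = ((-19 - 12)*(88/3))*7 = -31*88/3*7 = -2728/3*7 = -19096/3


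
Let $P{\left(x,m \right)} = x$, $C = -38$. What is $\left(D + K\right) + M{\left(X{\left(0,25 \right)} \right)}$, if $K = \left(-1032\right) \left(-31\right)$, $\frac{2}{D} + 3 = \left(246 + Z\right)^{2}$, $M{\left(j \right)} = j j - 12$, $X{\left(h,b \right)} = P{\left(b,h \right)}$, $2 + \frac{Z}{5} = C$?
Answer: $\frac{68894367}{2113} \approx 32605.0$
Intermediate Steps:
$Z = -200$ ($Z = -10 + 5 \left(-38\right) = -10 - 190 = -200$)
$X{\left(h,b \right)} = b$
$M{\left(j \right)} = -12 + j^{2}$ ($M{\left(j \right)} = j^{2} - 12 = -12 + j^{2}$)
$D = \frac{2}{2113}$ ($D = \frac{2}{-3 + \left(246 - 200\right)^{2}} = \frac{2}{-3 + 46^{2}} = \frac{2}{-3 + 2116} = \frac{2}{2113} \approx 0.00094652$)
$K = 31992$
$\left(D + K\right) + M{\left(X{\left(0,25 \right)} \right)} = \left(\frac{2}{2113} + 31992\right) - \left(12 - 25^{2}\right) = \frac{67599098}{2113} + \left(-12 + 625\right) = \frac{67599098}{2113} + 613 = \frac{68894367}{2113}$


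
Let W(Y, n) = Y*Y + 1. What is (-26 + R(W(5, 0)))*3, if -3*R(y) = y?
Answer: -104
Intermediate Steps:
W(Y, n) = 1 + Y**2 (W(Y, n) = Y**2 + 1 = 1 + Y**2)
R(y) = -y/3
(-26 + R(W(5, 0)))*3 = (-26 - (1 + 5**2)/3)*3 = (-26 - (1 + 25)/3)*3 = (-26 - 1/3*26)*3 = (-26 - 26/3)*3 = -104/3*3 = -104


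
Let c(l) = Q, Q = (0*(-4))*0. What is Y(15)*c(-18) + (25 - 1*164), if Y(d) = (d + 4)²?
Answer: -139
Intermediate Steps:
Q = 0 (Q = 0*0 = 0)
Y(d) = (4 + d)²
c(l) = 0
Y(15)*c(-18) + (25 - 1*164) = (4 + 15)²*0 + (25 - 1*164) = 19²*0 + (25 - 164) = 361*0 - 139 = 0 - 139 = -139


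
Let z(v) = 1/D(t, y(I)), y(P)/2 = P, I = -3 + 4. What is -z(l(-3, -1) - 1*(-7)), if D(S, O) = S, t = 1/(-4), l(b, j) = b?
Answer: 4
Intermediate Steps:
t = -1/4 ≈ -0.25000
I = 1
y(P) = 2*P
z(v) = -4 (z(v) = 1/(-1/4) = -4)
-z(l(-3, -1) - 1*(-7)) = -1*(-4) = 4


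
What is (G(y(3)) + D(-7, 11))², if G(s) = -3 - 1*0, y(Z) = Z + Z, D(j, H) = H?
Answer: 64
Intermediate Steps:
y(Z) = 2*Z
G(s) = -3 (G(s) = -3 + 0 = -3)
(G(y(3)) + D(-7, 11))² = (-3 + 11)² = 8² = 64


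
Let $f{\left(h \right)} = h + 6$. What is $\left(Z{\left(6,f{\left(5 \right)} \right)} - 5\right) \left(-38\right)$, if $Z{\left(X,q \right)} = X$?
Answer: $-38$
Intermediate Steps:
$f{\left(h \right)} = 6 + h$
$\left(Z{\left(6,f{\left(5 \right)} \right)} - 5\right) \left(-38\right) = \left(6 - 5\right) \left(-38\right) = 1 \left(-38\right) = -38$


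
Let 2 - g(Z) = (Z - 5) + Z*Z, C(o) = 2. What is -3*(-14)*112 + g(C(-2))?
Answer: 4705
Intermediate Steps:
g(Z) = 7 - Z - Z**2 (g(Z) = 2 - ((Z - 5) + Z*Z) = 2 - ((-5 + Z) + Z**2) = 2 - (-5 + Z + Z**2) = 2 + (5 - Z - Z**2) = 7 - Z - Z**2)
-3*(-14)*112 + g(C(-2)) = -3*(-14)*112 + (7 - 1*2 - 1*2**2) = 42*112 + (7 - 2 - 1*4) = 4704 + (7 - 2 - 4) = 4704 + 1 = 4705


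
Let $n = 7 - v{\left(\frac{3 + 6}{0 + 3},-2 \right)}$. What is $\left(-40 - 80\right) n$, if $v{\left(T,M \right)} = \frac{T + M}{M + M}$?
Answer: $-870$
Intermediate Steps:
$v{\left(T,M \right)} = \frac{M + T}{2 M}$
$n = \frac{29}{4}$ ($n = 7 - \frac{-2 + \frac{3 + 6}{0 + 3}}{2 \left(-2\right)} = 7 - \frac{1}{2} \left(- \frac{1}{2}\right) \left(-2 + \frac{9}{3}\right) = 7 - \frac{1}{2} \left(- \frac{1}{2}\right) \left(-2 + 9 \cdot \frac{1}{3}\right) = 7 - \frac{1}{2} \left(- \frac{1}{2}\right) \left(-2 + 3\right) = 7 - \frac{1}{2} \left(- \frac{1}{2}\right) 1 = 7 - - \frac{1}{4} = 7 + \frac{1}{4} = \frac{29}{4} \approx 7.25$)
$\left(-40 - 80\right) n = \left(-40 - 80\right) \frac{29}{4} = \left(-120\right) \frac{29}{4} = -870$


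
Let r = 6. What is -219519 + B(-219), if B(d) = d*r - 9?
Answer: -220842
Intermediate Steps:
B(d) = -9 + 6*d (B(d) = d*6 - 9 = 6*d - 9 = -9 + 6*d)
-219519 + B(-219) = -219519 + (-9 + 6*(-219)) = -219519 + (-9 - 1314) = -219519 - 1323 = -220842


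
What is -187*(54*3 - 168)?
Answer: 1122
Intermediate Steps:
-187*(54*3 - 168) = -187*(162 - 168) = -187*(-6) = 1122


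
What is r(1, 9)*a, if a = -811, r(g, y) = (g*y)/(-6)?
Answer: 2433/2 ≈ 1216.5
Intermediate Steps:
r(g, y) = -g*y/6 (r(g, y) = (g*y)*(-1/6) = -g*y/6)
r(1, 9)*a = -1/6*1*9*(-811) = -3/2*(-811) = 2433/2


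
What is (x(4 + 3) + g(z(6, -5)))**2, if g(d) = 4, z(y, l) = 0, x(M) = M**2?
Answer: 2809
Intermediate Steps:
(x(4 + 3) + g(z(6, -5)))**2 = ((4 + 3)**2 + 4)**2 = (7**2 + 4)**2 = (49 + 4)**2 = 53**2 = 2809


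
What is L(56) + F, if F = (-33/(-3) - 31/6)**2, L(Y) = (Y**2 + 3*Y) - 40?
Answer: 118729/36 ≈ 3298.0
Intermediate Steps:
L(Y) = -40 + Y**2 + 3*Y
F = 1225/36 (F = (-33*(-1/3) - 31*1/6)**2 = (11 - 31/6)**2 = (35/6)**2 = 1225/36 ≈ 34.028)
L(56) + F = (-40 + 56**2 + 3*56) + 1225/36 = (-40 + 3136 + 168) + 1225/36 = 3264 + 1225/36 = 118729/36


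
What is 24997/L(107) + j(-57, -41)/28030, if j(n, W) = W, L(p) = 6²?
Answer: 350332217/504540 ≈ 694.36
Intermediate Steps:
L(p) = 36
24997/L(107) + j(-57, -41)/28030 = 24997/36 - 41/28030 = 350332217/504540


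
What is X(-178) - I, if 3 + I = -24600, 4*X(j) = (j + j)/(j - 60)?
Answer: 5855603/238 ≈ 24603.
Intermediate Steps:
X(j) = j/(2*(-60 + j)) (X(j) = ((j + j)/(j - 60))/4 = ((2*j)/(-60 + j))/4 = (2*j/(-60 + j))/4 = j/(2*(-60 + j)))
I = -24603 (I = -3 - 24600 = -24603)
X(-178) - I = (½)*(-178)/(-60 - 178) - 1*(-24603) = (½)*(-178)/(-238) + 24603 = (½)*(-178)*(-1/238) + 24603 = 89/238 + 24603 = 5855603/238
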